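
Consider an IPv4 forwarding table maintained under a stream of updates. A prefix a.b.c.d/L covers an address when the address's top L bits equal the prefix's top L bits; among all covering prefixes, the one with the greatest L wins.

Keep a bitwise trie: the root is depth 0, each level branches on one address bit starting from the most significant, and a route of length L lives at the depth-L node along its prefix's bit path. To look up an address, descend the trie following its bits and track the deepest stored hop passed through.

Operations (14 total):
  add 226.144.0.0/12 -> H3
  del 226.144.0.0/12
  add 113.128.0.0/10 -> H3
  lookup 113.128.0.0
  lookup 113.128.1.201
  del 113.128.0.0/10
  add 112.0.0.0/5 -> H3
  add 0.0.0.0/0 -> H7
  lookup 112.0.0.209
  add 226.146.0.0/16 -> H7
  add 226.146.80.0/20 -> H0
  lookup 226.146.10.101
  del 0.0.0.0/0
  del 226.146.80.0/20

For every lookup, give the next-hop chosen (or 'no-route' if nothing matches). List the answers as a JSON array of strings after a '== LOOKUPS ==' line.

Trace:
  add 226.144.0.0/12 -> H3 at depth 12
  del 226.144.0.0/12 (clear depth 12)
  add 113.128.0.0/10 -> H3 at depth 10
  Q 113.128.0.0: descend 0111000110 ; hops seen [H3] ; pick H3
  Q 113.128.1.201: descend 0111000110 ; hops seen [H3] ; pick H3
  del 113.128.0.0/10 (clear depth 10)
  add 112.0.0.0/5 -> H3 at depth 5
  add 0.0.0.0/0 -> H7 at depth 0
  Q 112.0.0.209: descend 0111000 ; hops seen [H7,H3] ; pick H3
  add 226.146.0.0/16 -> H7 at depth 16
  add 226.146.80.0/20 -> H0 at depth 20
  Q 226.146.10.101: descend 11100010100100100 ; hops seen [H7,H7] ; pick H7
  del 0.0.0.0/0 (clear depth 0)
  del 226.146.80.0/20 (clear depth 20)

== LOOKUPS ==
["H3","H3","H3","H7"]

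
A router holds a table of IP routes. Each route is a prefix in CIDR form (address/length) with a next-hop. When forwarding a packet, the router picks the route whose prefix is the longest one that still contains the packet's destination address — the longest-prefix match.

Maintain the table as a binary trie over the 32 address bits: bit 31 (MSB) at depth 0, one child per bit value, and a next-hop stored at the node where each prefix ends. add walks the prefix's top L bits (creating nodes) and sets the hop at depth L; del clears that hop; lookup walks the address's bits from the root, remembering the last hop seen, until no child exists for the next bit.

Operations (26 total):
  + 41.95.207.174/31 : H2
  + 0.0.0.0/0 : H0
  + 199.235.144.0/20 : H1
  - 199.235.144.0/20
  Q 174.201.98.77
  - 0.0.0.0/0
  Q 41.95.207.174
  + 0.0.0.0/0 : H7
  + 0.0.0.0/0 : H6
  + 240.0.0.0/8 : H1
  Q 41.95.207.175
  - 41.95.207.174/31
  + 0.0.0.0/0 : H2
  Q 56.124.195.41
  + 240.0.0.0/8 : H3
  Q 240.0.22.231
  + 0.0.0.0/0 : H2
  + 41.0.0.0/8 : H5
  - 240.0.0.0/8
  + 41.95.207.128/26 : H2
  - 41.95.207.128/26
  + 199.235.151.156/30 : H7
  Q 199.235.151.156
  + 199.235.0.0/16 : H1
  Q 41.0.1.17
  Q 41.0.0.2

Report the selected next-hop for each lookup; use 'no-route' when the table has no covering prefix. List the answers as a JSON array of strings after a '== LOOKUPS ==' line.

Process each operation:
  + 41.95.207.174/31 (H2) depth=31
  + 0.0.0.0/0 (H0) depth=0
  + 199.235.144.0/20 (H1) depth=20
  del 199.235.144.0/20 (clear depth 20)
  Q 174.201.98.77: descend 1 ; hops seen [H0] ; pick H0
  del 0.0.0.0/0 (clear depth 0)
  Q 41.95.207.174: descend 0010100101011111110011111010111 ; hops seen [H2] ; pick H2
  + 0.0.0.0/0 (H7) depth=0
  + 0.0.0.0/0 (H6) depth=0
  + 240.0.0.0/8 (H1) depth=8
  Q 41.95.207.175: descend 0010100101011111110011111010111 ; hops seen [H6,H2] ; pick H2
  del 41.95.207.174/31 (clear depth 31)
  + 0.0.0.0/0 (H2) depth=0
  Q 56.124.195.41: descend 001 ; hops seen [H2] ; pick H2
  + 240.0.0.0/8 (H3) depth=8
  Q 240.0.22.231: descend 11110000 ; hops seen [H2,H3] ; pick H3
  + 0.0.0.0/0 (H2) depth=0
  + 41.0.0.0/8 (H5) depth=8
  del 240.0.0.0/8 (clear depth 8)
  + 41.95.207.128/26 (H2) depth=26
  del 41.95.207.128/26 (clear depth 26)
  + 199.235.151.156/30 (H7) depth=30
  Q 199.235.151.156: descend 110001111110101110010111100111 ; hops seen [H2,H7] ; pick H7
  + 199.235.0.0/16 (H1) depth=16
  Q 41.0.1.17: descend 001010010 ; hops seen [H2,H5] ; pick H5
  Q 41.0.0.2: descend 001010010 ; hops seen [H2,H5] ; pick H5

== LOOKUPS ==
["H0","H2","H2","H2","H3","H7","H5","H5"]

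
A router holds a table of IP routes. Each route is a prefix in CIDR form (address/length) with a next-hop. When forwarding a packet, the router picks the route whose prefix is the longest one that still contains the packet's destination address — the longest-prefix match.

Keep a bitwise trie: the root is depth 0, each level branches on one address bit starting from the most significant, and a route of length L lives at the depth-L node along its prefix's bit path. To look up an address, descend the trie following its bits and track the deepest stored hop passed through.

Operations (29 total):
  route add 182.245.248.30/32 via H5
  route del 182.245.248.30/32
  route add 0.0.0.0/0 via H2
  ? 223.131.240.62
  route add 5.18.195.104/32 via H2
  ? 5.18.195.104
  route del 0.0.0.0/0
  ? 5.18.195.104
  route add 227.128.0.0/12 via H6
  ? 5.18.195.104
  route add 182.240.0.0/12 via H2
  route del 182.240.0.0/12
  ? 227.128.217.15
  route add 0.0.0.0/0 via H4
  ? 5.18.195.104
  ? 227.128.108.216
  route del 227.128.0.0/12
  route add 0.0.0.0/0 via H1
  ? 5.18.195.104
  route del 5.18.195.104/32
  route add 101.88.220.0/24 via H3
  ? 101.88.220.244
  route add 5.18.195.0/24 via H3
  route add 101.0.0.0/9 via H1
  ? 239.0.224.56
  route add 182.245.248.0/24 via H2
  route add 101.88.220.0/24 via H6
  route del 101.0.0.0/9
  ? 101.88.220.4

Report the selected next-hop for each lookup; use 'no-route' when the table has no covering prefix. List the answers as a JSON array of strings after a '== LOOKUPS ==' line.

Apply in order:
  + 182.245.248.30/32 (H5) depth=32
  del 182.245.248.30/32 (clear depth 32)
  + 0.0.0.0/0 (H2) depth=0
  Q 223.131.240.62: descend 1 ; hops seen [H2] ; pick H2
  + 5.18.195.104/32 (H2) depth=32
  Q 5.18.195.104: descend 00000101000100101100001101101000 ; hops seen [H2,H2] ; pick H2
  del 0.0.0.0/0 (clear depth 0)
  Q 5.18.195.104: descend 00000101000100101100001101101000 ; hops seen [H2] ; pick H2
  + 227.128.0.0/12 (H6) depth=12
  Q 5.18.195.104: descend 00000101000100101100001101101000 ; hops seen [H2] ; pick H2
  + 182.240.0.0/12 (H2) depth=12
  del 182.240.0.0/12 (clear depth 12)
  Q 227.128.217.15: descend 111000111000 ; hops seen [H6] ; pick H6
  + 0.0.0.0/0 (H4) depth=0
  Q 5.18.195.104: descend 00000101000100101100001101101000 ; hops seen [H4,H2] ; pick H2
  Q 227.128.108.216: descend 111000111000 ; hops seen [H4,H6] ; pick H6
  del 227.128.0.0/12 (clear depth 12)
  + 0.0.0.0/0 (H1) depth=0
  Q 5.18.195.104: descend 00000101000100101100001101101000 ; hops seen [H1,H2] ; pick H2
  del 5.18.195.104/32 (clear depth 32)
  + 101.88.220.0/24 (H3) depth=24
  Q 101.88.220.244: descend 011001010101100011011100 ; hops seen [H1,H3] ; pick H3
  + 5.18.195.0/24 (H3) depth=24
  + 101.0.0.0/9 (H1) depth=9
  Q 239.0.224.56: descend 1110 ; hops seen [H1] ; pick H1
  + 182.245.248.0/24 (H2) depth=24
  + 101.88.220.0/24 (H6) depth=24
  del 101.0.0.0/9 (clear depth 9)
  Q 101.88.220.4: descend 011001010101100011011100 ; hops seen [H1,H6] ; pick H6

== LOOKUPS ==
["H2","H2","H2","H2","H6","H2","H6","H2","H3","H1","H6"]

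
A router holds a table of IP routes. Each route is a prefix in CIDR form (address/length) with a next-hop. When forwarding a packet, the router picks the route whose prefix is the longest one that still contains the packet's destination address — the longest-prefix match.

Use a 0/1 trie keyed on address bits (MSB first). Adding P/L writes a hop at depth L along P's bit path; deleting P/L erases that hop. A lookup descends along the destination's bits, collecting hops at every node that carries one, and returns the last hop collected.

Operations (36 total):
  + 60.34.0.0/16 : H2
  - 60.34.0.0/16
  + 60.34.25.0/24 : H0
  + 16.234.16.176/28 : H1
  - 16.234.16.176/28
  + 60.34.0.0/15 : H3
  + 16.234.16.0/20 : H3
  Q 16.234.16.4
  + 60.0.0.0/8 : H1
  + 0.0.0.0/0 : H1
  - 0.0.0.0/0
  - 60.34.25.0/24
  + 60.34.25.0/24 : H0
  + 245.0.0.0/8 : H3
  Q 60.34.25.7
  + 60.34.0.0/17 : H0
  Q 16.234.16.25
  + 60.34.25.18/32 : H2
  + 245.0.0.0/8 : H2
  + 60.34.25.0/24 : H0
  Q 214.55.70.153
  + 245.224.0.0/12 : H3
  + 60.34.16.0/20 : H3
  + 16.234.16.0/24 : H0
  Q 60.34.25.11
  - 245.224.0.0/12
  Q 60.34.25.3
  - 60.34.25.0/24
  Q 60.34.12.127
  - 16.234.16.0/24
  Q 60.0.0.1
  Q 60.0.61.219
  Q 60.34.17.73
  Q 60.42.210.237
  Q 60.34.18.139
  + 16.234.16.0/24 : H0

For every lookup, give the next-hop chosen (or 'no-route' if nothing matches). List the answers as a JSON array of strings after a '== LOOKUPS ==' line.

Apply in order:
  add 60.34.0.0/16 -> H2 at depth 16
  del 60.34.0.0/16 (clear depth 16)
  add 60.34.25.0/24 -> H0 at depth 24
  add 16.234.16.176/28 -> H1 at depth 28
  del 16.234.16.176/28 (clear depth 28)
  add 60.34.0.0/15 -> H3 at depth 15
  add 16.234.16.0/20 -> H3 at depth 20
  lookup 16.234.16.4: bits 000100001110101000010000 walk d0:-→d1:-→d2:-→d3:-→d4:-→d5:-→d6:-→d7:-→d8:-→d9:-→d10:-→d11:-→d12:-→d13:-→d14:-→d15:-→d16:-→d17:-→d18:-→d19:-→d20:H3→d21:-→d22:-→d23:-→d24:- -> H3
  add 60.0.0.0/8 -> H1 at depth 8
  add 0.0.0.0/0 -> H1 at depth 0
  del 0.0.0.0/0 (clear depth 0)
  del 60.34.25.0/24 (clear depth 24)
  add 60.34.25.0/24 -> H0 at depth 24
  add 245.0.0.0/8 -> H3 at depth 8
  lookup 60.34.25.7: bits 001111000010001000011001 walk d0:-→d1:-→d2:-→d3:-→d4:-→d5:-→d6:-→d7:-→d8:H1→d9:-→d10:-→d11:-→d12:-→d13:-→d14:-→d15:H3→d16:-→d17:-→d18:-→d19:-→d20:-→d21:-→d22:-→d23:-→d24:H0 -> H0
  add 60.34.0.0/17 -> H0 at depth 17
  lookup 16.234.16.25: bits 000100001110101000010000 walk d0:-→d1:-→d2:-→d3:-→d4:-→d5:-→d6:-→d7:-→d8:-→d9:-→d10:-→d11:-→d12:-→d13:-→d14:-→d15:-→d16:-→d17:-→d18:-→d19:-→d20:H3→d21:-→d22:-→d23:-→d24:- -> H3
  add 60.34.25.18/32 -> H2 at depth 32
  add 245.0.0.0/8 -> H2 at depth 8
  add 60.34.25.0/24 -> H0 at depth 24
  lookup 214.55.70.153: bits 11 walk d0:-→d1:-→d2:- -> no-route
  add 245.224.0.0/12 -> H3 at depth 12
  add 60.34.16.0/20 -> H3 at depth 20
  add 16.234.16.0/24 -> H0 at depth 24
  lookup 60.34.25.11: bits 001111000010001000011001000 walk d0:-→d1:-→d2:-→d3:-→d4:-→d5:-→d6:-→d7:-→d8:H1→d9:-→d10:-→d11:-→d12:-→d13:-→d14:-→d15:H3→d16:-→d17:H0→d18:-→d19:-→d20:H3→d21:-→d22:-→d23:-→d24:H0→d25:-→d26:-→d27:- -> H0
  del 245.224.0.0/12 (clear depth 12)
  lookup 60.34.25.3: bits 001111000010001000011001000 walk d0:-→d1:-→d2:-→d3:-→d4:-→d5:-→d6:-→d7:-→d8:H1→d9:-→d10:-→d11:-→d12:-→d13:-→d14:-→d15:H3→d16:-→d17:H0→d18:-→d19:-→d20:H3→d21:-→d22:-→d23:-→d24:H0→d25:-→d26:-→d27:- -> H0
  del 60.34.25.0/24 (clear depth 24)
  lookup 60.34.12.127: bits 0011110000100010000 walk d0:-→d1:-→d2:-→d3:-→d4:-→d5:-→d6:-→d7:-→d8:H1→d9:-→d10:-→d11:-→d12:-→d13:-→d14:-→d15:H3→d16:-→d17:H0→d18:-→d19:- -> H0
  del 16.234.16.0/24 (clear depth 24)
  lookup 60.0.0.1: bits 0011110000 walk d0:-→d1:-→d2:-→d3:-→d4:-→d5:-→d6:-→d7:-→d8:H1→d9:-→d10:- -> H1
  lookup 60.0.61.219: bits 0011110000 walk d0:-→d1:-→d2:-→d3:-→d4:-→d5:-→d6:-→d7:-→d8:H1→d9:-→d10:- -> H1
  lookup 60.34.17.73: bits 00111100001000100001 walk d0:-→d1:-→d2:-→d3:-→d4:-→d5:-→d6:-→d7:-→d8:H1→d9:-→d10:-→d11:-→d12:-→d13:-→d14:-→d15:H3→d16:-→d17:H0→d18:-→d19:-→d20:H3 -> H3
  lookup 60.42.210.237: bits 001111000010 walk d0:-→d1:-→d2:-→d3:-→d4:-→d5:-→d6:-→d7:-→d8:H1→d9:-→d10:-→d11:-→d12:- -> H1
  lookup 60.34.18.139: bits 00111100001000100001 walk d0:-→d1:-→d2:-→d3:-→d4:-→d5:-→d6:-→d7:-→d8:H1→d9:-→d10:-→d11:-→d12:-→d13:-→d14:-→d15:H3→d16:-→d17:H0→d18:-→d19:-→d20:H3 -> H3
  add 16.234.16.0/24 -> H0 at depth 24

== LOOKUPS ==
["H3","H0","H3","no-route","H0","H0","H0","H1","H1","H3","H1","H3"]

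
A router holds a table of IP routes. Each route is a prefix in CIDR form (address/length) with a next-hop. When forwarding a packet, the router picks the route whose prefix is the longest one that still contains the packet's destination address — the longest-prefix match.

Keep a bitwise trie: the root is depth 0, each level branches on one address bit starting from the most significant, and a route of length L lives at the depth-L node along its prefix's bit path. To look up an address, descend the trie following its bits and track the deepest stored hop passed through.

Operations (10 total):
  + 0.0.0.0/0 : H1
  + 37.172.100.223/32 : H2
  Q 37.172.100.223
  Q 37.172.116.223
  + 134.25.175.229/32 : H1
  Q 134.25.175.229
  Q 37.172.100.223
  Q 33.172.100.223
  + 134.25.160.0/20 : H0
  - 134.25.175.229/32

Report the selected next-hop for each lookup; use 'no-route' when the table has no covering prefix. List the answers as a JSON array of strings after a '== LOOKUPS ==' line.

Process each operation:
  add 0.0.0.0/0 -> H1 at depth 0
  add 37.172.100.223/32 -> H2 at depth 32
  Q 37.172.100.223: descend 00100101101011000110010011011111 ; hops seen [H1,H2] ; pick H2
  Q 37.172.116.223: descend 0010010110101100011 ; hops seen [H1] ; pick H1
  add 134.25.175.229/32 -> H1 at depth 32
  Q 134.25.175.229: descend 10000110000110011010111111100101 ; hops seen [H1,H1] ; pick H1
  Q 37.172.100.223: descend 00100101101011000110010011011111 ; hops seen [H1,H2] ; pick H2
  Q 33.172.100.223: descend 00100 ; hops seen [H1] ; pick H1
  add 134.25.160.0/20 -> H0 at depth 20
  del 134.25.175.229/32 (clear depth 32)

== LOOKUPS ==
["H2","H1","H1","H2","H1"]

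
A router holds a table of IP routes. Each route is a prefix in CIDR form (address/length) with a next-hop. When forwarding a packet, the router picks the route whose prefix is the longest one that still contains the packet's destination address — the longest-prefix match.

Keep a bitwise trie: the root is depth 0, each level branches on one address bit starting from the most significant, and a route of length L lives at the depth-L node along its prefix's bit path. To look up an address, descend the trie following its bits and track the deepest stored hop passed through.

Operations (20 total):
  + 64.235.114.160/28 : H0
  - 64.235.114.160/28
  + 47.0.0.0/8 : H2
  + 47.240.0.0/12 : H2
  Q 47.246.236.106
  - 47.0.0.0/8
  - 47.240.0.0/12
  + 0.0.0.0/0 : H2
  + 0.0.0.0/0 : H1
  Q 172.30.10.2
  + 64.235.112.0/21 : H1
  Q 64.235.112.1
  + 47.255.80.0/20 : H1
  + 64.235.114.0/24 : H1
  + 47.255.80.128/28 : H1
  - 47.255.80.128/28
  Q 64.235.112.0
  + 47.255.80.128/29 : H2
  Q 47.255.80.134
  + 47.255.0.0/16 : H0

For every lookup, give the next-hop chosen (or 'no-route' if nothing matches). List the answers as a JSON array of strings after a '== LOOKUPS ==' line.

Process each operation:
  + 64.235.114.160/28 (H0) depth=28
  del 64.235.114.160/28 (clear depth 28)
  + 47.0.0.0/8 (H2) depth=8
  + 47.240.0.0/12 (H2) depth=12
  Q 47.246.236.106: descend 001011111111 ; hops seen [H2,H2] ; pick H2
  del 47.0.0.0/8 (clear depth 8)
  del 47.240.0.0/12 (clear depth 12)
  + 0.0.0.0/0 (H2) depth=0
  + 0.0.0.0/0 (H1) depth=0
  Q 172.30.10.2: descend ε ; hops seen [H1] ; pick H1
  + 64.235.112.0/21 (H1) depth=21
  Q 64.235.112.1: descend 0100000011101011011100 ; hops seen [H1,H1] ; pick H1
  + 47.255.80.0/20 (H1) depth=20
  + 64.235.114.0/24 (H1) depth=24
  + 47.255.80.128/28 (H1) depth=28
  del 47.255.80.128/28 (clear depth 28)
  Q 64.235.112.0: descend 0100000011101011011100 ; hops seen [H1,H1] ; pick H1
  + 47.255.80.128/29 (H2) depth=29
  Q 47.255.80.134: descend 00101111111111110101000010000 ; hops seen [H1,H1,H2] ; pick H2
  + 47.255.0.0/16 (H0) depth=16

== LOOKUPS ==
["H2","H1","H1","H1","H2"]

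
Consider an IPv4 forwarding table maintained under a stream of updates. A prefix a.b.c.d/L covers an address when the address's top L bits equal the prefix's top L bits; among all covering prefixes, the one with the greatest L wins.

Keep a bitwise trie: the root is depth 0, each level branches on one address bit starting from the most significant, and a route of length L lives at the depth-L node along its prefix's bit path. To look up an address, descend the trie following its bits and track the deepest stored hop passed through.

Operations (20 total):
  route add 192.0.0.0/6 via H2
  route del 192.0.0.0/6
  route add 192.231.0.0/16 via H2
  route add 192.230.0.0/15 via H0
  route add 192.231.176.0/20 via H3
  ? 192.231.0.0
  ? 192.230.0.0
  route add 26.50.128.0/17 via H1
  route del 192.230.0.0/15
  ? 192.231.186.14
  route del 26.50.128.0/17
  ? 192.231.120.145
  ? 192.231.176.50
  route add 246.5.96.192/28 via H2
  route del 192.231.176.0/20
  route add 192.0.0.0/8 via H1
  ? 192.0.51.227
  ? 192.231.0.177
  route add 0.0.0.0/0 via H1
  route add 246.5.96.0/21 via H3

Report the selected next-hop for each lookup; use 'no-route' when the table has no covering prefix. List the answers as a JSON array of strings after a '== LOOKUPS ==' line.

Process each operation:
  + 192.0.0.0/6 (H2) depth=6
  del 192.0.0.0/6 (clear depth 6)
  + 192.231.0.0/16 (H2) depth=16
  + 192.230.0.0/15 (H0) depth=15
  + 192.231.176.0/20 (H3) depth=20
  Q 192.231.0.0: descend 1100000011100111 ; hops seen [H0,H2] ; pick H2
  Q 192.230.0.0: descend 110000001110011 ; hops seen [H0] ; pick H0
  + 26.50.128.0/17 (H1) depth=17
  del 192.230.0.0/15 (clear depth 15)
  Q 192.231.186.14: descend 11000000111001111011 ; hops seen [H2,H3] ; pick H3
  del 26.50.128.0/17 (clear depth 17)
  Q 192.231.120.145: descend 1100000011100111 ; hops seen [H2] ; pick H2
  Q 192.231.176.50: descend 11000000111001111011 ; hops seen [H2,H3] ; pick H3
  + 246.5.96.192/28 (H2) depth=28
  del 192.231.176.0/20 (clear depth 20)
  + 192.0.0.0/8 (H1) depth=8
  Q 192.0.51.227: descend 11000000 ; hops seen [H1] ; pick H1
  Q 192.231.0.177: descend 1100000011100111 ; hops seen [H1,H2] ; pick H2
  + 0.0.0.0/0 (H1) depth=0
  + 246.5.96.0/21 (H3) depth=21

== LOOKUPS ==
["H2","H0","H3","H2","H3","H1","H2"]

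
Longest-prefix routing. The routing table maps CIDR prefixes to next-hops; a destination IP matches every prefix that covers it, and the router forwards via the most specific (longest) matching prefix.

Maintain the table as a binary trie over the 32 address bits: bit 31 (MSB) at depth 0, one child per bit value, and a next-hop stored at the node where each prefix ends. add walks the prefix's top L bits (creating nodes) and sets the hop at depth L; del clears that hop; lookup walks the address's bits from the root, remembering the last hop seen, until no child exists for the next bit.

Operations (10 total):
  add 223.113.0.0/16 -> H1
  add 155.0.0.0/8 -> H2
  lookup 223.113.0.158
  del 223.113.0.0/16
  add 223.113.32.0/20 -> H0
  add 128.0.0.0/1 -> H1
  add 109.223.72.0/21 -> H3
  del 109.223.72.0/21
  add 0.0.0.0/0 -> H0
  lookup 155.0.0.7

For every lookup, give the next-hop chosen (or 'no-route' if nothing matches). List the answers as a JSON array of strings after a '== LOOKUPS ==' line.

Process each operation:
  + 223.113.0.0/16 (H1) depth=16
  + 155.0.0.0/8 (H2) depth=8
  lookup 223.113.0.158: bits 1101111101110001 walk d0:-→d1:-→d2:-→d3:-→d4:-→d5:-→d6:-→d7:-→d8:-→d9:-→d10:-→d11:-→d12:-→d13:-→d14:-→d15:-→d16:H1 -> H1
  del 223.113.0.0/16 (clear depth 16)
  + 223.113.32.0/20 (H0) depth=20
  + 128.0.0.0/1 (H1) depth=1
  + 109.223.72.0/21 (H3) depth=21
  del 109.223.72.0/21 (clear depth 21)
  + 0.0.0.0/0 (H0) depth=0
  lookup 155.0.0.7: bits 10011011 walk d0:H0→d1:H1→d2:-→d3:-→d4:-→d5:-→d6:-→d7:-→d8:H2 -> H2

== LOOKUPS ==
["H1","H2"]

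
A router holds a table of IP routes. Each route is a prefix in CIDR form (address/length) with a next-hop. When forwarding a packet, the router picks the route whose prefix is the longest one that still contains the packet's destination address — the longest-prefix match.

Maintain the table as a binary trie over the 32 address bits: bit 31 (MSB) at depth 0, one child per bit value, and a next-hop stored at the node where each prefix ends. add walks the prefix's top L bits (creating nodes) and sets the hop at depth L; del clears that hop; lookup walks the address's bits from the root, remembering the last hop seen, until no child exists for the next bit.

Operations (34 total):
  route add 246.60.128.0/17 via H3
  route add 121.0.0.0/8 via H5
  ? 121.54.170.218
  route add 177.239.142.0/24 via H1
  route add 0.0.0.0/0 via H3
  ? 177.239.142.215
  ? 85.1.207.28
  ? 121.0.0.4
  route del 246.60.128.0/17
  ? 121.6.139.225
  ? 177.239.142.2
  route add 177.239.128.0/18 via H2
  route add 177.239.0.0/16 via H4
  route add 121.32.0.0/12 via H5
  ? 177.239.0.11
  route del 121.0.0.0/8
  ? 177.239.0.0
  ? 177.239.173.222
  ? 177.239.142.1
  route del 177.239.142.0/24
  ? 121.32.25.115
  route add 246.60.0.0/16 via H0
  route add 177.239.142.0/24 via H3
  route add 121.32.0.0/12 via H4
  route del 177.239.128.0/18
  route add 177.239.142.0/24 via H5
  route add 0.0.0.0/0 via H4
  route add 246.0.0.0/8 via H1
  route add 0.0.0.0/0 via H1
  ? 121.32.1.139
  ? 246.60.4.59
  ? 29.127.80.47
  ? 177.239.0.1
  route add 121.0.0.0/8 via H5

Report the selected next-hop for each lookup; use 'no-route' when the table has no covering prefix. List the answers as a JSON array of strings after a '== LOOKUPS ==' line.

Trace:
  + 246.60.128.0/17 (H3) depth=17
  + 121.0.0.0/8 (H5) depth=8
  lookup 121.54.170.218: bits 01111001 walk d0:-→d1:-→d2:-→d3:-→d4:-→d5:-→d6:-→d7:-→d8:H5 -> H5
  + 177.239.142.0/24 (H1) depth=24
  + 0.0.0.0/0 (H3) depth=0
  lookup 177.239.142.215: bits 101100011110111110001110 walk d0:H3→d1:-→d2:-→d3:-→d4:-→d5:-→d6:-→d7:-→d8:-→d9:-→d10:-→d11:-→d12:-→d13:-→d14:-→d15:-→d16:-→d17:-→d18:-→d19:-→d20:-→d21:-→d22:-→d23:-→d24:H1 -> H1
  lookup 85.1.207.28: bits 01 walk d0:H3→d1:-→d2:- -> H3
  lookup 121.0.0.4: bits 01111001 walk d0:H3→d1:-→d2:-→d3:-→d4:-→d5:-→d6:-→d7:-→d8:H5 -> H5
  del 246.60.128.0/17 (clear depth 17)
  lookup 121.6.139.225: bits 01111001 walk d0:H3→d1:-→d2:-→d3:-→d4:-→d5:-→d6:-→d7:-→d8:H5 -> H5
  lookup 177.239.142.2: bits 101100011110111110001110 walk d0:H3→d1:-→d2:-→d3:-→d4:-→d5:-→d6:-→d7:-→d8:-→d9:-→d10:-→d11:-→d12:-→d13:-→d14:-→d15:-→d16:-→d17:-→d18:-→d19:-→d20:-→d21:-→d22:-→d23:-→d24:H1 -> H1
  + 177.239.128.0/18 (H2) depth=18
  + 177.239.0.0/16 (H4) depth=16
  + 121.32.0.0/12 (H5) depth=12
  lookup 177.239.0.11: bits 1011000111101111 walk d0:H3→d1:-→d2:-→d3:-→d4:-→d5:-→d6:-→d7:-→d8:-→d9:-→d10:-→d11:-→d12:-→d13:-→d14:-→d15:-→d16:H4 -> H4
  del 121.0.0.0/8 (clear depth 8)
  lookup 177.239.0.0: bits 1011000111101111 walk d0:H3→d1:-→d2:-→d3:-→d4:-→d5:-→d6:-→d7:-→d8:-→d9:-→d10:-→d11:-→d12:-→d13:-→d14:-→d15:-→d16:H4 -> H4
  lookup 177.239.173.222: bits 101100011110111110 walk d0:H3→d1:-→d2:-→d3:-→d4:-→d5:-→d6:-→d7:-→d8:-→d9:-→d10:-→d11:-→d12:-→d13:-→d14:-→d15:-→d16:H4→d17:-→d18:H2 -> H2
  lookup 177.239.142.1: bits 101100011110111110001110 walk d0:H3→d1:-→d2:-→d3:-→d4:-→d5:-→d6:-→d7:-→d8:-→d9:-→d10:-→d11:-→d12:-→d13:-→d14:-→d15:-→d16:H4→d17:-→d18:H2→d19:-→d20:-→d21:-→d22:-→d23:-→d24:H1 -> H1
  del 177.239.142.0/24 (clear depth 24)
  lookup 121.32.25.115: bits 011110010010 walk d0:H3→d1:-→d2:-→d3:-→d4:-→d5:-→d6:-→d7:-→d8:-→d9:-→d10:-→d11:-→d12:H5 -> H5
  + 246.60.0.0/16 (H0) depth=16
  + 177.239.142.0/24 (H3) depth=24
  + 121.32.0.0/12 (H4) depth=12
  del 177.239.128.0/18 (clear depth 18)
  + 177.239.142.0/24 (H5) depth=24
  + 0.0.0.0/0 (H4) depth=0
  + 246.0.0.0/8 (H1) depth=8
  + 0.0.0.0/0 (H1) depth=0
  lookup 121.32.1.139: bits 011110010010 walk d0:H1→d1:-→d2:-→d3:-→d4:-→d5:-→d6:-→d7:-→d8:-→d9:-→d10:-→d11:-→d12:H4 -> H4
  lookup 246.60.4.59: bits 1111011000111100 walk d0:H1→d1:-→d2:-→d3:-→d4:-→d5:-→d6:-→d7:-→d8:H1→d9:-→d10:-→d11:-→d12:-→d13:-→d14:-→d15:-→d16:H0 -> H0
  lookup 29.127.80.47: bits 0 walk d0:H1→d1:- -> H1
  lookup 177.239.0.1: bits 1011000111101111 walk d0:H1→d1:-→d2:-→d3:-→d4:-→d5:-→d6:-→d7:-→d8:-→d9:-→d10:-→d11:-→d12:-→d13:-→d14:-→d15:-→d16:H4 -> H4
  + 121.0.0.0/8 (H5) depth=8

== LOOKUPS ==
["H5","H1","H3","H5","H5","H1","H4","H4","H2","H1","H5","H4","H0","H1","H4"]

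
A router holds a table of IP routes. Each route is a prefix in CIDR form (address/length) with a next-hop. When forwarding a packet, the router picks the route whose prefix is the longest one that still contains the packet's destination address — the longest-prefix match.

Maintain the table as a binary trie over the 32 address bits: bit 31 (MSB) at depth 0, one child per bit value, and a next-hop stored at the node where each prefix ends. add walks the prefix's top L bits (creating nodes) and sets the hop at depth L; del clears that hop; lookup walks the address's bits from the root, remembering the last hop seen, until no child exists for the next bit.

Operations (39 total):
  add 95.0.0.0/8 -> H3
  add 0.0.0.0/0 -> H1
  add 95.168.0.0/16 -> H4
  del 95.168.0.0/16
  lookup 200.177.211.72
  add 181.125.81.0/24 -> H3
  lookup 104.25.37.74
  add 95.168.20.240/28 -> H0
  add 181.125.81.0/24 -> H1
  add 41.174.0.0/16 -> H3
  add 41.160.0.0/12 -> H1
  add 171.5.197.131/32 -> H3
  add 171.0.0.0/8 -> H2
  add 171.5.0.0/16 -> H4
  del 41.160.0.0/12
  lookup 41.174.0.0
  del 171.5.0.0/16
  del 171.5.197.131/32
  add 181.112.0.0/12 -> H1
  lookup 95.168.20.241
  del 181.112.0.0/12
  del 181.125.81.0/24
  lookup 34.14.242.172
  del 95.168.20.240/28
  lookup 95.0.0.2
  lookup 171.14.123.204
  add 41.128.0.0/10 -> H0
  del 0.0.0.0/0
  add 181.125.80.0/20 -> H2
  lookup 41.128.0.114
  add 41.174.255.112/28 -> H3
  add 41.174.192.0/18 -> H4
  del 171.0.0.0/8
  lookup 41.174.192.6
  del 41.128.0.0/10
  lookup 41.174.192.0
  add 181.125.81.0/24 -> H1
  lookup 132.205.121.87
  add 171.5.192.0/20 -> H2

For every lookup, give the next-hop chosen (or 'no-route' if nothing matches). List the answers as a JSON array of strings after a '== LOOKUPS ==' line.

Process each operation:
  add 95.0.0.0/8 -> H3 at depth 8
  add 0.0.0.0/0 -> H1 at depth 0
  add 95.168.0.0/16 -> H4 at depth 16
  del 95.168.0.0/16 (clear depth 16)
  lookup 200.177.211.72: bits ε walk d0:H1 -> H1
  add 181.125.81.0/24 -> H3 at depth 24
  lookup 104.25.37.74: bits 01 walk d0:H1→d1:-→d2:- -> H1
  add 95.168.20.240/28 -> H0 at depth 28
  add 181.125.81.0/24 -> H1 at depth 24
  add 41.174.0.0/16 -> H3 at depth 16
  add 41.160.0.0/12 -> H1 at depth 12
  add 171.5.197.131/32 -> H3 at depth 32
  add 171.0.0.0/8 -> H2 at depth 8
  add 171.5.0.0/16 -> H4 at depth 16
  del 41.160.0.0/12 (clear depth 12)
  lookup 41.174.0.0: bits 0010100110101110 walk d0:H1→d1:-→d2:-→d3:-→d4:-→d5:-→d6:-→d7:-→d8:-→d9:-→d10:-→d11:-→d12:-→d13:-→d14:-→d15:-→d16:H3 -> H3
  del 171.5.0.0/16 (clear depth 16)
  del 171.5.197.131/32 (clear depth 32)
  add 181.112.0.0/12 -> H1 at depth 12
  lookup 95.168.20.241: bits 0101111110101000000101001111 walk d0:H1→d1:-→d2:-→d3:-→d4:-→d5:-→d6:-→d7:-→d8:H3→d9:-→d10:-→d11:-→d12:-→d13:-→d14:-→d15:-→d16:-→d17:-→d18:-→d19:-→d20:-→d21:-→d22:-→d23:-→d24:-→d25:-→d26:-→d27:-→d28:H0 -> H0
  del 181.112.0.0/12 (clear depth 12)
  del 181.125.81.0/24 (clear depth 24)
  lookup 34.14.242.172: bits 0010 walk d0:H1→d1:-→d2:-→d3:-→d4:- -> H1
  del 95.168.20.240/28 (clear depth 28)
  lookup 95.0.0.2: bits 01011111 walk d0:H1→d1:-→d2:-→d3:-→d4:-→d5:-→d6:-→d7:-→d8:H3 -> H3
  lookup 171.14.123.204: bits 101010110000 walk d0:H1→d1:-→d2:-→d3:-→d4:-→d5:-→d6:-→d7:-→d8:H2→d9:-→d10:-→d11:-→d12:- -> H2
  add 41.128.0.0/10 -> H0 at depth 10
  del 0.0.0.0/0 (clear depth 0)
  add 181.125.80.0/20 -> H2 at depth 20
  lookup 41.128.0.114: bits 0010100110 walk d0:-→d1:-→d2:-→d3:-→d4:-→d5:-→d6:-→d7:-→d8:-→d9:-→d10:H0 -> H0
  add 41.174.255.112/28 -> H3 at depth 28
  add 41.174.192.0/18 -> H4 at depth 18
  del 171.0.0.0/8 (clear depth 8)
  lookup 41.174.192.6: bits 001010011010111011 walk d0:-→d1:-→d2:-→d3:-→d4:-→d5:-→d6:-→d7:-→d8:-→d9:-→d10:H0→d11:-→d12:-→d13:-→d14:-→d15:-→d16:H3→d17:-→d18:H4 -> H4
  del 41.128.0.0/10 (clear depth 10)
  lookup 41.174.192.0: bits 001010011010111011 walk d0:-→d1:-→d2:-→d3:-→d4:-→d5:-→d6:-→d7:-→d8:-→d9:-→d10:-→d11:-→d12:-→d13:-→d14:-→d15:-→d16:H3→d17:-→d18:H4 -> H4
  add 181.125.81.0/24 -> H1 at depth 24
  lookup 132.205.121.87: bits 10 walk d0:-→d1:-→d2:- -> no-route
  add 171.5.192.0/20 -> H2 at depth 20

== LOOKUPS ==
["H1","H1","H3","H0","H1","H3","H2","H0","H4","H4","no-route"]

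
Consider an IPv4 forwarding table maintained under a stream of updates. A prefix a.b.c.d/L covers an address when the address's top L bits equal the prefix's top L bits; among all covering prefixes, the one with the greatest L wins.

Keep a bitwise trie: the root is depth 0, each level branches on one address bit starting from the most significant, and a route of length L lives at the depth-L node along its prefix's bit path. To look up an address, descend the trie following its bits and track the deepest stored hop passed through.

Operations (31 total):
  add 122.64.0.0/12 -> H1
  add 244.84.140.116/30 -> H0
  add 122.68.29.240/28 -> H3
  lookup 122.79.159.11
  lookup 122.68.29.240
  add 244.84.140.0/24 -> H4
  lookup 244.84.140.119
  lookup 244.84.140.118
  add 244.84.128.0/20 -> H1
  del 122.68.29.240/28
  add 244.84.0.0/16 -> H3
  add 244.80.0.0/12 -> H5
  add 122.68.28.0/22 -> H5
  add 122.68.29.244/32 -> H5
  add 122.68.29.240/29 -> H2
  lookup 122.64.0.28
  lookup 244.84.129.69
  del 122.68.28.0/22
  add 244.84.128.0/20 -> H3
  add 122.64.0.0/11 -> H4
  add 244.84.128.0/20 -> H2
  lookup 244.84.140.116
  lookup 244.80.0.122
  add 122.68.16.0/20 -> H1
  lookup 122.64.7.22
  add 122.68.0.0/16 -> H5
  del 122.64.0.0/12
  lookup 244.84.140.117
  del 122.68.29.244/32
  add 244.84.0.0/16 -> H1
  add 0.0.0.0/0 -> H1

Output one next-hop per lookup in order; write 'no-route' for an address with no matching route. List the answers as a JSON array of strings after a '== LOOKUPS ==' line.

Process each operation:
  + 122.64.0.0/12 (H1) depth=12
  + 244.84.140.116/30 (H0) depth=30
  + 122.68.29.240/28 (H3) depth=28
  Q 122.79.159.11: descend 011110100100 ; hops seen [H1] ; pick H1
  Q 122.68.29.240: descend 0111101001000100000111011111 ; hops seen [H1,H3] ; pick H3
  + 244.84.140.0/24 (H4) depth=24
  Q 244.84.140.119: descend 111101000101010010001100011101 ; hops seen [H4,H0] ; pick H0
  Q 244.84.140.118: descend 111101000101010010001100011101 ; hops seen [H4,H0] ; pick H0
  + 244.84.128.0/20 (H1) depth=20
  del 122.68.29.240/28 (clear depth 28)
  + 244.84.0.0/16 (H3) depth=16
  + 244.80.0.0/12 (H5) depth=12
  + 122.68.28.0/22 (H5) depth=22
  + 122.68.29.244/32 (H5) depth=32
  + 122.68.29.240/29 (H2) depth=29
  Q 122.64.0.28: descend 0111101001000 ; hops seen [H1] ; pick H1
  Q 244.84.129.69: descend 11110100010101001000 ; hops seen [H5,H3,H1] ; pick H1
  del 122.68.28.0/22 (clear depth 22)
  + 244.84.128.0/20 (H3) depth=20
  + 122.64.0.0/11 (H4) depth=11
  + 244.84.128.0/20 (H2) depth=20
  Q 244.84.140.116: descend 111101000101010010001100011101 ; hops seen [H5,H3,H2,H4,H0] ; pick H0
  Q 244.80.0.122: descend 1111010001010 ; hops seen [H5] ; pick H5
  + 122.68.16.0/20 (H1) depth=20
  Q 122.64.7.22: descend 0111101001000 ; hops seen [H4,H1] ; pick H1
  + 122.68.0.0/16 (H5) depth=16
  del 122.64.0.0/12 (clear depth 12)
  Q 244.84.140.117: descend 111101000101010010001100011101 ; hops seen [H5,H3,H2,H4,H0] ; pick H0
  del 122.68.29.244/32 (clear depth 32)
  + 244.84.0.0/16 (H1) depth=16
  + 0.0.0.0/0 (H1) depth=0

== LOOKUPS ==
["H1","H3","H0","H0","H1","H1","H0","H5","H1","H0"]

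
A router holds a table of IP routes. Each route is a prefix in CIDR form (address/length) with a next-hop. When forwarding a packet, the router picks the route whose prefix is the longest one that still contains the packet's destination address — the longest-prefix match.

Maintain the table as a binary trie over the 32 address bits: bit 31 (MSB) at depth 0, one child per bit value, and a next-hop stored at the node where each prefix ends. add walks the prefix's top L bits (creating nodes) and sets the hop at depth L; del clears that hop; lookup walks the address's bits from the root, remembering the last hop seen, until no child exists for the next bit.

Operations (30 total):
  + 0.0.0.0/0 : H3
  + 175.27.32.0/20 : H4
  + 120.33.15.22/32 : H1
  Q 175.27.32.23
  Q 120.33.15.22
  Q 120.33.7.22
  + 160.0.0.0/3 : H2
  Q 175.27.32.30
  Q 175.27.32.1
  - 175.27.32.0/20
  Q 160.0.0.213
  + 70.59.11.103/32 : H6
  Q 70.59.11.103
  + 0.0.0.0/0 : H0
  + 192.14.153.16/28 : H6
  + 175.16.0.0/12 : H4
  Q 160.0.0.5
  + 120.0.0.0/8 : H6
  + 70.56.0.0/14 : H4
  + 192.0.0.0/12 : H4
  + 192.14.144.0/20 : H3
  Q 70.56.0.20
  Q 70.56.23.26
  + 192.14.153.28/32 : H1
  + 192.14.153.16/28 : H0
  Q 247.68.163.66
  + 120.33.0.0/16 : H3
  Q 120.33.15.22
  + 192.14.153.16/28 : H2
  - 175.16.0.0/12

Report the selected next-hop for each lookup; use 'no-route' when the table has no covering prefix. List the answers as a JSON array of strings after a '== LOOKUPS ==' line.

Process each operation:
  + 0.0.0.0/0 (H3) depth=0
  + 175.27.32.0/20 (H4) depth=20
  + 120.33.15.22/32 (H1) depth=32
  lookup 175.27.32.23: bits 10101111000110110010 walk d0:H3→d1:-→d2:-→d3:-→d4:-→d5:-→d6:-→d7:-→d8:-→d9:-→d10:-→d11:-→d12:-→d13:-→d14:-→d15:-→d16:-→d17:-→d18:-→d19:-→d20:H4 -> H4
  lookup 120.33.15.22: bits 01111000001000010000111100010110 walk d0:H3→d1:-→d2:-→d3:-→d4:-→d5:-→d6:-→d7:-→d8:-→d9:-→d10:-→d11:-→d12:-→d13:-→d14:-→d15:-→d16:-→d17:-→d18:-→d19:-→d20:-→d21:-→d22:-→d23:-→d24:-→d25:-→d26:-→d27:-→d28:-→d29:-→d30:-→d31:-→d32:H1 -> H1
  lookup 120.33.7.22: bits 01111000001000010000 walk d0:H3→d1:-→d2:-→d3:-→d4:-→d5:-→d6:-→d7:-→d8:-→d9:-→d10:-→d11:-→d12:-→d13:-→d14:-→d15:-→d16:-→d17:-→d18:-→d19:-→d20:- -> H3
  + 160.0.0.0/3 (H2) depth=3
  lookup 175.27.32.30: bits 10101111000110110010 walk d0:H3→d1:-→d2:-→d3:H2→d4:-→d5:-→d6:-→d7:-→d8:-→d9:-→d10:-→d11:-→d12:-→d13:-→d14:-→d15:-→d16:-→d17:-→d18:-→d19:-→d20:H4 -> H4
  lookup 175.27.32.1: bits 10101111000110110010 walk d0:H3→d1:-→d2:-→d3:H2→d4:-→d5:-→d6:-→d7:-→d8:-→d9:-→d10:-→d11:-→d12:-→d13:-→d14:-→d15:-→d16:-→d17:-→d18:-→d19:-→d20:H4 -> H4
  - 175.27.32.0/20 clear@20
  lookup 160.0.0.213: bits 1010 walk d0:H3→d1:-→d2:-→d3:H2→d4:- -> H2
  + 70.59.11.103/32 (H6) depth=32
  lookup 70.59.11.103: bits 01000110001110110000101101100111 walk d0:H3→d1:-→d2:-→d3:-→d4:-→d5:-→d6:-→d7:-→d8:-→d9:-→d10:-→d11:-→d12:-→d13:-→d14:-→d15:-→d16:-→d17:-→d18:-→d19:-→d20:-→d21:-→d22:-→d23:-→d24:-→d25:-→d26:-→d27:-→d28:-→d29:-→d30:-→d31:-→d32:H6 -> H6
  + 0.0.0.0/0 (H0) depth=0
  + 192.14.153.16/28 (H6) depth=28
  + 175.16.0.0/12 (H4) depth=12
  lookup 160.0.0.5: bits 1010 walk d0:H0→d1:-→d2:-→d3:H2→d4:- -> H2
  + 120.0.0.0/8 (H6) depth=8
  + 70.56.0.0/14 (H4) depth=14
  + 192.0.0.0/12 (H4) depth=12
  + 192.14.144.0/20 (H3) depth=20
  lookup 70.56.0.20: bits 01000110001110 walk d0:H0→d1:-→d2:-→d3:-→d4:-→d5:-→d6:-→d7:-→d8:-→d9:-→d10:-→d11:-→d12:-→d13:-→d14:H4 -> H4
  lookup 70.56.23.26: bits 01000110001110 walk d0:H0→d1:-→d2:-→d3:-→d4:-→d5:-→d6:-→d7:-→d8:-→d9:-→d10:-→d11:-→d12:-→d13:-→d14:H4 -> H4
  + 192.14.153.28/32 (H1) depth=32
  + 192.14.153.16/28 (H0) depth=28
  lookup 247.68.163.66: bits 11 walk d0:H0→d1:-→d2:- -> H0
  + 120.33.0.0/16 (H3) depth=16
  lookup 120.33.15.22: bits 01111000001000010000111100010110 walk d0:H0→d1:-→d2:-→d3:-→d4:-→d5:-→d6:-→d7:-→d8:H6→d9:-→d10:-→d11:-→d12:-→d13:-→d14:-→d15:-→d16:H3→d17:-→d18:-→d19:-→d20:-→d21:-→d22:-→d23:-→d24:-→d25:-→d26:-→d27:-→d28:-→d29:-→d30:-→d31:-→d32:H1 -> H1
  + 192.14.153.16/28 (H2) depth=28
  - 175.16.0.0/12 clear@12

== LOOKUPS ==
["H4","H1","H3","H4","H4","H2","H6","H2","H4","H4","H0","H1"]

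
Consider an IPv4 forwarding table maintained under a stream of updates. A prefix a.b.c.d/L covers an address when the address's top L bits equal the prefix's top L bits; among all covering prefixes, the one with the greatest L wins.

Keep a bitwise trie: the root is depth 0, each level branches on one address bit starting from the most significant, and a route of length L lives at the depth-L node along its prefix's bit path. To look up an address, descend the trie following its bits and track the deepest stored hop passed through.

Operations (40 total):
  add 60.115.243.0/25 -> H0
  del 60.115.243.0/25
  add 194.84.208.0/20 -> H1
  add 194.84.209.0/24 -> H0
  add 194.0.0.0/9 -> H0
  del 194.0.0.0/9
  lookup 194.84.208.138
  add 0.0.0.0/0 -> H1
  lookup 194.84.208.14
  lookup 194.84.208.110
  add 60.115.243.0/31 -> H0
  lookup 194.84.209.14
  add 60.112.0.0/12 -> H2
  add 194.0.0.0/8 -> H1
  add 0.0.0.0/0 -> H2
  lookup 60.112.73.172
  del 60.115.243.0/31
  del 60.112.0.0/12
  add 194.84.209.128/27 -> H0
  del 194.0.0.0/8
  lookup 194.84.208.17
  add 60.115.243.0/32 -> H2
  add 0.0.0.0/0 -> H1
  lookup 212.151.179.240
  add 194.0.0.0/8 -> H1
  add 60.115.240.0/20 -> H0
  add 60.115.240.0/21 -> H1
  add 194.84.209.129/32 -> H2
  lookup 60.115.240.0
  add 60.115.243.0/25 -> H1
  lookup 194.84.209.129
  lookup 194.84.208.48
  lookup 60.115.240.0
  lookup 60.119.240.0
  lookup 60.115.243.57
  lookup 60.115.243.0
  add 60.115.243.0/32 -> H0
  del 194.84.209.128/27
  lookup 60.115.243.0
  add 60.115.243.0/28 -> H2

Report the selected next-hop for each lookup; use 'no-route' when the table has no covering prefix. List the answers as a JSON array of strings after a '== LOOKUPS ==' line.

Apply in order:
  add 60.115.243.0/25 -> H0 at depth 25
  - 60.115.243.0/25 clear@25
  add 194.84.208.0/20 -> H1 at depth 20
  add 194.84.209.0/24 -> H0 at depth 24
  add 194.0.0.0/9 -> H0 at depth 9
  - 194.0.0.0/9 clear@9
  Q 194.84.208.138: descend 11000010010101001101000 ; hops seen [H1] ; pick H1
  add 0.0.0.0/0 -> H1 at depth 0
  Q 194.84.208.14: descend 11000010010101001101000 ; hops seen [H1,H1] ; pick H1
  Q 194.84.208.110: descend 11000010010101001101000 ; hops seen [H1,H1] ; pick H1
  add 60.115.243.0/31 -> H0 at depth 31
  Q 194.84.209.14: descend 110000100101010011010001 ; hops seen [H1,H1,H0] ; pick H0
  add 60.112.0.0/12 -> H2 at depth 12
  add 194.0.0.0/8 -> H1 at depth 8
  add 0.0.0.0/0 -> H2 at depth 0
  Q 60.112.73.172: descend 00111100011100 ; hops seen [H2,H2] ; pick H2
  - 60.115.243.0/31 clear@31
  - 60.112.0.0/12 clear@12
  add 194.84.209.128/27 -> H0 at depth 27
  - 194.0.0.0/8 clear@8
  Q 194.84.208.17: descend 11000010010101001101000 ; hops seen [H2,H1] ; pick H1
  add 60.115.243.0/32 -> H2 at depth 32
  add 0.0.0.0/0 -> H1 at depth 0
  Q 212.151.179.240: descend 110 ; hops seen [H1] ; pick H1
  add 194.0.0.0/8 -> H1 at depth 8
  add 60.115.240.0/20 -> H0 at depth 20
  add 60.115.240.0/21 -> H1 at depth 21
  add 194.84.209.129/32 -> H2 at depth 32
  Q 60.115.240.0: descend 0011110001110011111100 ; hops seen [H1,H0,H1] ; pick H1
  add 60.115.243.0/25 -> H1 at depth 25
  Q 194.84.209.129: descend 11000010010101001101000110000001 ; hops seen [H1,H1,H1,H0,H0,H2] ; pick H2
  Q 194.84.208.48: descend 11000010010101001101000 ; hops seen [H1,H1,H1] ; pick H1
  Q 60.115.240.0: descend 0011110001110011111100 ; hops seen [H1,H0,H1] ; pick H1
  Q 60.119.240.0: descend 0011110001110 ; hops seen [H1] ; pick H1
  Q 60.115.243.57: descend 00111100011100111111001100 ; hops seen [H1,H0,H1,H1] ; pick H1
  Q 60.115.243.0: descend 00111100011100111111001100000000 ; hops seen [H1,H0,H1,H1,H2] ; pick H2
  add 60.115.243.0/32 -> H0 at depth 32
  - 194.84.209.128/27 clear@27
  Q 60.115.243.0: descend 00111100011100111111001100000000 ; hops seen [H1,H0,H1,H1,H0] ; pick H0
  add 60.115.243.0/28 -> H2 at depth 28

== LOOKUPS ==
["H1","H1","H1","H0","H2","H1","H1","H1","H2","H1","H1","H1","H1","H2","H0"]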